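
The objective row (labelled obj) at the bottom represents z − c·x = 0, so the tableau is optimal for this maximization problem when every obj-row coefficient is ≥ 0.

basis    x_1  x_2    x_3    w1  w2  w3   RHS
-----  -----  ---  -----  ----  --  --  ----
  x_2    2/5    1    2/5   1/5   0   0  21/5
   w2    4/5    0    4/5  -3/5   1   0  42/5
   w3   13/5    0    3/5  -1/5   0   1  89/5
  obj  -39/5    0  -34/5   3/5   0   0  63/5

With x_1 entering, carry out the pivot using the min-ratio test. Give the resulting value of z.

Ratio test on column x_1 — row 1: (21/5)/(2/5) = 21/2; row 2: (42/5)/(4/5) = 21/2; row 3: (89/5)/(13/5) = 89/13. Minimum is 89/13 at row 3 (w3 leaves); pivot element 13/5.
Pivot on row 3; the obj-row RHS becomes 63/5 − (-39/5)·(89/13) = 66.

66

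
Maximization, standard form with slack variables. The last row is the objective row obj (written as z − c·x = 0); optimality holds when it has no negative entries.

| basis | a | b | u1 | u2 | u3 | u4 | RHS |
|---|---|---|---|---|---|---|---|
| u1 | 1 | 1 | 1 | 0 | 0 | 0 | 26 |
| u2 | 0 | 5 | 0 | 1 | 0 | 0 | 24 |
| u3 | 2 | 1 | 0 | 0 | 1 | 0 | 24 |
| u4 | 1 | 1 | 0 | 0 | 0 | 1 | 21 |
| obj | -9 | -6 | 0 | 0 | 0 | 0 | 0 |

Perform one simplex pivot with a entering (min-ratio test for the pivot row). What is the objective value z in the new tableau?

108

Ratio test on column a — row 1: 26/1 = 26; row 2: entry 0 ≤ 0; row 3: 24/2 = 12; row 4: 21/1 = 21. Minimum is 12 at row 3 (u3 leaves); pivot element 2.
Pivot on row 3; the obj-row RHS becomes 0 − (-9)·12 = 108.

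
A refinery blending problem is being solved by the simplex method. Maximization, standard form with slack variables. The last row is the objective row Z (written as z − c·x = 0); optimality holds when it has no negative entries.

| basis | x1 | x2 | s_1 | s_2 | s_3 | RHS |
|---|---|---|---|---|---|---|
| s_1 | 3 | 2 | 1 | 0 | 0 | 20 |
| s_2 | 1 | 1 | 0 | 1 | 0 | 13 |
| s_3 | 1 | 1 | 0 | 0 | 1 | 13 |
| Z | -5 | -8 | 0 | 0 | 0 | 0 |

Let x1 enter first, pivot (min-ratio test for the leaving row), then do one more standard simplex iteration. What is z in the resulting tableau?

80

Ratio test on column x1 — row 1: 20/3 = 20/3; row 2: 13/1 = 13; row 3: 13/1 = 13. Minimum is 20/3 at row 1 (s_1 leaves); pivot element 3.
Pivot on row 1; the Z-row RHS becomes 0 − (-5)·(20/3) = 100/3.
Next entering variable (most negative Z-row entry -14/3): x2.
Ratio test on column x2 — row 1: (20/3)/(2/3) = 10; row 2: (19/3)/(1/3) = 19; row 3: (19/3)/(1/3) = 19. Minimum is 10 at row 1 (x1 leaves); pivot element 2/3.
After the second pivot the Z-row RHS is 100/3 − (-14/3)·10 = 80.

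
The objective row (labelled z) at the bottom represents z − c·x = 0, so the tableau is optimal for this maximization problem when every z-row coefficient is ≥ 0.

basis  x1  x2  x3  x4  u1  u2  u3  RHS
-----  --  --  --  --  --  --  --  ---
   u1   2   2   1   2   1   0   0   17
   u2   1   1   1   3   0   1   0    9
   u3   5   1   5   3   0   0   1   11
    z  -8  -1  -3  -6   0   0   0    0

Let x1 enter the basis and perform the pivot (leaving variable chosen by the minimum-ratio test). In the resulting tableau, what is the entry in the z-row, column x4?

-6/5

Ratio test on column x1 — row 1: 17/2 = 17/2; row 2: 9/1 = 9; row 3: 11/5 = 11/5. Minimum is 11/5 at row 3 (u3 leaves); pivot element 5.
Divide row 3 by 5; eliminate column x1 from the other rows.
z-row update in column x4: -6 − (-8)·(3/5) = -6/5.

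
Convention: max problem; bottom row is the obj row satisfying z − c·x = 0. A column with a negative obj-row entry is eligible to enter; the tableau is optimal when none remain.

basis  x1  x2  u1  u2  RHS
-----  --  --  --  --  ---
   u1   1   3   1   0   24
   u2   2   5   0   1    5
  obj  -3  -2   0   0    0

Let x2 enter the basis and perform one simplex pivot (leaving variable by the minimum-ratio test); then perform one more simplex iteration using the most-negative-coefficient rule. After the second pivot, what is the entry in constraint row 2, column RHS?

Ratio test on column x2 — row 1: 24/3 = 8; row 2: 5/5 = 1. Minimum is 1 at row 2 (u2 leaves); pivot element 5.
Divide row 2 by 5; eliminate column x2 from the other rows.
Second iteration: most negative obj-row entry is -11/5 in column x1, so x1 enters.
Ratio test on column x1 — row 1: entry -1/5 ≤ 0; row 2: 1/(2/5) = 5/2. Minimum is 5/2 at row 2 (x2 leaves); pivot element 2/5.
Divide row 2 by 2/5; eliminate column x1 from the other rows.
After both pivots, the entry at constraint row 2, column RHS is 5/2.

5/2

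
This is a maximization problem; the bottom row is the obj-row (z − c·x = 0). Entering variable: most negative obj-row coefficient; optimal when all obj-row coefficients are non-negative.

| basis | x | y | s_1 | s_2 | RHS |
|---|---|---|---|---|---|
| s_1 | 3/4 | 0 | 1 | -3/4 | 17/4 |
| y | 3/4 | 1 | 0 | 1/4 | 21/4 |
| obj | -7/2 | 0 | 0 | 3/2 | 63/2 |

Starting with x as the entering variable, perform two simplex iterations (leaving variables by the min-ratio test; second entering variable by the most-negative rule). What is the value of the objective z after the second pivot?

Ratio test on column x — row 1: (17/4)/(3/4) = 17/3; row 2: (21/4)/(3/4) = 7. Minimum is 17/3 at row 1 (s_1 leaves); pivot element 3/4.
Pivot on row 1; the obj-row RHS becomes 63/2 − (-7/2)·(17/3) = 154/3.
Next entering variable (most negative obj-row entry -2): s_2.
Ratio test on column s_2 — row 1: entry -1 ≤ 0; row 2: 1/1 = 1. Minimum is 1 at row 2 (y leaves); pivot element 1.
After the second pivot the obj-row RHS is 154/3 − (-2)·1 = 160/3.

160/3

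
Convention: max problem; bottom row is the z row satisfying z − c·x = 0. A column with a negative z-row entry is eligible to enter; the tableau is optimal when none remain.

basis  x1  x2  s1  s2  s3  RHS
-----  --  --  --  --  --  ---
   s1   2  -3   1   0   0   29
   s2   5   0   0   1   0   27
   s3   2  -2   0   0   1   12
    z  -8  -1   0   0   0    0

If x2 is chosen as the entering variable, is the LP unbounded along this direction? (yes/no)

Every constraint-row entry in column x2 is ≤ 0, so increasing x2 is unbounded.

yes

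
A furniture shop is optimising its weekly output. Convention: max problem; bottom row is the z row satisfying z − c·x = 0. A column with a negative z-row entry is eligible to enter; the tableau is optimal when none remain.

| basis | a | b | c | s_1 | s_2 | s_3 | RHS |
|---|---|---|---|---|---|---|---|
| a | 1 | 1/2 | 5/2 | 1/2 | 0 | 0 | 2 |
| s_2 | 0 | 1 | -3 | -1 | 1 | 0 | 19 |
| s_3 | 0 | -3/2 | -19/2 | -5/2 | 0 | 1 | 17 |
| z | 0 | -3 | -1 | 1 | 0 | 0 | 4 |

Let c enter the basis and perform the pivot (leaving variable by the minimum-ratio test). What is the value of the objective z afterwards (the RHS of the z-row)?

24/5

Ratio test on column c — row 1: 2/(5/2) = 4/5; row 2: entry -3 ≤ 0; row 3: entry -19/2 ≤ 0. Minimum is 4/5 at row 1 (a leaves); pivot element 5/2.
Pivot on row 1; the z-row RHS becomes 4 − (-1)·(4/5) = 24/5.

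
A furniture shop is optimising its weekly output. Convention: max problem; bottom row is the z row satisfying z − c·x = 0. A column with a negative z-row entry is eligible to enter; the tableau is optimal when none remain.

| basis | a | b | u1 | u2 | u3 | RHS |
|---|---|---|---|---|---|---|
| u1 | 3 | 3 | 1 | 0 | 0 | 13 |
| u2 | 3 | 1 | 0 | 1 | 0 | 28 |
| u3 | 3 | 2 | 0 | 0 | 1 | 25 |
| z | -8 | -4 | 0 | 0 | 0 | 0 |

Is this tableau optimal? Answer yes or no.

The z-row has a negative entry -8 in column a, so it is not optimal.

no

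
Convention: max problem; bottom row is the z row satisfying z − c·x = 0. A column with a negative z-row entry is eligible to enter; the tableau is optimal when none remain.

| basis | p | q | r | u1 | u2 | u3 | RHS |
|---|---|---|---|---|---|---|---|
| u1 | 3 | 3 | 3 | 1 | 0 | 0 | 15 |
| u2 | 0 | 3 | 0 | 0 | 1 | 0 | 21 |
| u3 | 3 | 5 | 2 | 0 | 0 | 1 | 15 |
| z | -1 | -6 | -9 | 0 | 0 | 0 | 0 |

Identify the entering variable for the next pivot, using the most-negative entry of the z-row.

r

Negative z-row entries: p: -1, q: -6, r: -9.
The most negative is -9 in column r, so r enters.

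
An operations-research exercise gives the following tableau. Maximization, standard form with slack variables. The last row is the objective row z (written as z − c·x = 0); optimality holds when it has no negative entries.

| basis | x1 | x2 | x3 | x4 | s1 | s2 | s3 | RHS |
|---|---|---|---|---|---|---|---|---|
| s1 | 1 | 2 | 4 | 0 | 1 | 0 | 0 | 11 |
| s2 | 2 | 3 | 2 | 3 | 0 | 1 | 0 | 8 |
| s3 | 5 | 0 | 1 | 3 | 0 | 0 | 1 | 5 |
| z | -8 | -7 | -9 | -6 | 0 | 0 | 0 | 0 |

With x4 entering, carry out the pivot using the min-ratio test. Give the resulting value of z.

Ratio test on column x4 — row 1: entry 0 ≤ 0; row 2: 8/3 = 8/3; row 3: 5/3 = 5/3. Minimum is 5/3 at row 3 (s3 leaves); pivot element 3.
Pivot on row 3; the z-row RHS becomes 0 − (-6)·(5/3) = 10.

10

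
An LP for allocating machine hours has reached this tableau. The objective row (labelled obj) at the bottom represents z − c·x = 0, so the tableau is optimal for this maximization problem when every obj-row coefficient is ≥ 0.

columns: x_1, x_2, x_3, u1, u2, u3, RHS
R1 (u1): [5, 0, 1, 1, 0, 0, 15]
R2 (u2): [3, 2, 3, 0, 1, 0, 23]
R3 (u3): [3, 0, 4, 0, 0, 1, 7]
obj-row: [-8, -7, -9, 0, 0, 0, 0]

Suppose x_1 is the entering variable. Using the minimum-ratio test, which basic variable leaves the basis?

u3

Column x_1 entries and ratios — u1: 15/5 = 3; u2: 23/3 = 23/3; u3: 7/3 = 7/3.
Smallest ratio is 7/3 in the row of u3, so u3 leaves.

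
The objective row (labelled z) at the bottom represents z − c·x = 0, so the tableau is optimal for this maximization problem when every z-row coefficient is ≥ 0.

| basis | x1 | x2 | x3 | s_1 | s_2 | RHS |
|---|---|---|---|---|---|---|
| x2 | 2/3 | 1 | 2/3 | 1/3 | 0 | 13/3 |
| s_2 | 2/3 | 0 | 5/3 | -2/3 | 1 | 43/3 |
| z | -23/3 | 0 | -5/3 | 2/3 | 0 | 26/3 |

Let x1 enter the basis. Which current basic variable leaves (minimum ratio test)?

Column x1 entries and ratios — x2: (13/3)/(2/3) = 13/2; s_2: (43/3)/(2/3) = 43/2.
Smallest ratio is 13/2 in the row of x2, so x2 leaves.

x2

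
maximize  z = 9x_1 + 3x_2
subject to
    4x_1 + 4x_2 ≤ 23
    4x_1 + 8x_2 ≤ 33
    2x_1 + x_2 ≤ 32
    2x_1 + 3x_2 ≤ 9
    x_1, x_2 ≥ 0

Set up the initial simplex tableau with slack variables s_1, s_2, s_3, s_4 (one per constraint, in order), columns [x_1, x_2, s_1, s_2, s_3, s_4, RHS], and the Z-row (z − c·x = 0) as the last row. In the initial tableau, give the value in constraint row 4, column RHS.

9

The RHS of constraint 4 is b_4 = 9.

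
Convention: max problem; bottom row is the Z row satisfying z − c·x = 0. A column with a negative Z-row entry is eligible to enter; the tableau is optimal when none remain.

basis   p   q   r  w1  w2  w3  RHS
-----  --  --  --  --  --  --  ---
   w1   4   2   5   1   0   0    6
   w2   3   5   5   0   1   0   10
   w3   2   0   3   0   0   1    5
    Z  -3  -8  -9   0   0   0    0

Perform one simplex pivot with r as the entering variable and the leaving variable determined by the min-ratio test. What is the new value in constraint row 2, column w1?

Ratio test on column r — row 1: 6/5 = 6/5; row 2: 10/5 = 2; row 3: 5/3 = 5/3. Minimum is 6/5 at row 1 (w1 leaves); pivot element 5.
Divide row 1 by 5; eliminate column r from the other rows.
Row 2 update in column w1: 0 − 5·(1/5) = -1.

-1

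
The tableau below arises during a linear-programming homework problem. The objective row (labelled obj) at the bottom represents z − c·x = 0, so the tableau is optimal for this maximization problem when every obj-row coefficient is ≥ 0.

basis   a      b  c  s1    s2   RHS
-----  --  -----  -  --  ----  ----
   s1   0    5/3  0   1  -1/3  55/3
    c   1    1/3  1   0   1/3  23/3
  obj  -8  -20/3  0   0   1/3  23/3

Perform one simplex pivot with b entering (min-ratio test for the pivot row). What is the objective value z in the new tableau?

Ratio test on column b — row 1: (55/3)/(5/3) = 11; row 2: (23/3)/(1/3) = 23. Minimum is 11 at row 1 (s1 leaves); pivot element 5/3.
Pivot on row 1; the obj-row RHS becomes 23/3 − (-20/3)·11 = 81.

81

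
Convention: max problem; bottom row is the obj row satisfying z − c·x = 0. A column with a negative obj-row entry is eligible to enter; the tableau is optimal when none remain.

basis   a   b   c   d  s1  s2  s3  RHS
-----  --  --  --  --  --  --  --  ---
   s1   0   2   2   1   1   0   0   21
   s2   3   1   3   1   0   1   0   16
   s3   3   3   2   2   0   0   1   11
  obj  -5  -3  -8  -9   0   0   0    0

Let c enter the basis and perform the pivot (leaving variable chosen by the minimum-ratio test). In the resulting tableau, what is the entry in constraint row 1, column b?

Ratio test on column c — row 1: 21/2 = 21/2; row 2: 16/3 = 16/3; row 3: 11/2 = 11/2. Minimum is 16/3 at row 2 (s2 leaves); pivot element 3.
Divide row 2 by 3; eliminate column c from the other rows.
Row 1 update in column b: 2 − 2·(1/3) = 4/3.

4/3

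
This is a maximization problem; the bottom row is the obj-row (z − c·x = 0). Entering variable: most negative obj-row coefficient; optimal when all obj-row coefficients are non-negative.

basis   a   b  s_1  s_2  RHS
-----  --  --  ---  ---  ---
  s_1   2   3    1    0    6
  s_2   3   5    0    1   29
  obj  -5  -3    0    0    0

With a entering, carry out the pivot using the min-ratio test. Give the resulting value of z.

15

Ratio test on column a — row 1: 6/2 = 3; row 2: 29/3 = 29/3. Minimum is 3 at row 1 (s_1 leaves); pivot element 2.
Pivot on row 1; the obj-row RHS becomes 0 − (-5)·3 = 15.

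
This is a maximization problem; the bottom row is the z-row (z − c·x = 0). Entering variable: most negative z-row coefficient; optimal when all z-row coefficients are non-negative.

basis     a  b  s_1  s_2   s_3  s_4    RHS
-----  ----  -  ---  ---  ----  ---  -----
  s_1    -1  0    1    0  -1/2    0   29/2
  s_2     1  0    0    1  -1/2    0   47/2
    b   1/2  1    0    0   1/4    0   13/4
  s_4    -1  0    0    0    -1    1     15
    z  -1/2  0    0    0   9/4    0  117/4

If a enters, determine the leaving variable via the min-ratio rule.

Column a entries and ratios — s_1: -1 ≤ 0, skip; s_2: (47/2)/1 = 47/2; b: (13/4)/(1/2) = 13/2; s_4: -1 ≤ 0, skip.
Smallest ratio is 13/2 in the row of b, so b leaves.

b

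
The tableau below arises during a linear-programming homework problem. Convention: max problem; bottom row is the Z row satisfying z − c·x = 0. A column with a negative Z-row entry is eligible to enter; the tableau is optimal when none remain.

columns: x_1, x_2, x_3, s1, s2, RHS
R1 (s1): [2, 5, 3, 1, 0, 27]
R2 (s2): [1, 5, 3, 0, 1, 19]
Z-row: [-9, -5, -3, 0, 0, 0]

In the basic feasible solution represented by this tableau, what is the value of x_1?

0

x_1 is not in the basis, so in the current basic feasible solution x_1 = 0.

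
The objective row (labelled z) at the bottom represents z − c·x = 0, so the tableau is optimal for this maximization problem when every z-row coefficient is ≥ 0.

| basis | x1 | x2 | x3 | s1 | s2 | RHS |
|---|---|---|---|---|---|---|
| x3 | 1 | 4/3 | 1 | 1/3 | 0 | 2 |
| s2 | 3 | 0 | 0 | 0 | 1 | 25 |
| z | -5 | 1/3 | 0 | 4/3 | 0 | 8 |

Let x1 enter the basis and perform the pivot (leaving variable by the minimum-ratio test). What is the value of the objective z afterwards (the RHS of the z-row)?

Ratio test on column x1 — row 1: 2/1 = 2; row 2: 25/3 = 25/3. Minimum is 2 at row 1 (x3 leaves); pivot element 1.
Pivot on row 1; the z-row RHS becomes 8 − (-5)·2 = 18.

18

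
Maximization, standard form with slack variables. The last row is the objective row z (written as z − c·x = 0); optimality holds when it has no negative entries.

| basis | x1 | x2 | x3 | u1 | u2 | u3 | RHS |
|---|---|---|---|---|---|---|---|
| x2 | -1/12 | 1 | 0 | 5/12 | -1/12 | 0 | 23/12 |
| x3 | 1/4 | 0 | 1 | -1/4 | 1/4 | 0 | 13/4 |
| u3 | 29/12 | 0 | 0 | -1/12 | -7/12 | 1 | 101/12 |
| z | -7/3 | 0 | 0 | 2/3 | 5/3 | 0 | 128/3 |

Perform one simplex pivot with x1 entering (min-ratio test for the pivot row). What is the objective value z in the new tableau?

1473/29

Ratio test on column x1 — row 1: entry -1/12 ≤ 0; row 2: (13/4)/(1/4) = 13; row 3: (101/12)/(29/12) = 101/29. Minimum is 101/29 at row 3 (u3 leaves); pivot element 29/12.
Pivot on row 3; the z-row RHS becomes 128/3 − (-7/3)·(101/29) = 1473/29.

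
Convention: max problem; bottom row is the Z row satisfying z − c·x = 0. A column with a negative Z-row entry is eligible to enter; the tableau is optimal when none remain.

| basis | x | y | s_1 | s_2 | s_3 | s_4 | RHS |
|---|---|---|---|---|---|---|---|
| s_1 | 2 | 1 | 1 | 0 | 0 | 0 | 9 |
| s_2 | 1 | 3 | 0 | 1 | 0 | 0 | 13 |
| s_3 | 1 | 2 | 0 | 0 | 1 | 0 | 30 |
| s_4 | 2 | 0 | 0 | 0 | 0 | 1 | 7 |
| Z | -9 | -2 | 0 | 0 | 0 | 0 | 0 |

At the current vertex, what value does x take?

0

x is not in the basis, so in the current basic feasible solution x = 0.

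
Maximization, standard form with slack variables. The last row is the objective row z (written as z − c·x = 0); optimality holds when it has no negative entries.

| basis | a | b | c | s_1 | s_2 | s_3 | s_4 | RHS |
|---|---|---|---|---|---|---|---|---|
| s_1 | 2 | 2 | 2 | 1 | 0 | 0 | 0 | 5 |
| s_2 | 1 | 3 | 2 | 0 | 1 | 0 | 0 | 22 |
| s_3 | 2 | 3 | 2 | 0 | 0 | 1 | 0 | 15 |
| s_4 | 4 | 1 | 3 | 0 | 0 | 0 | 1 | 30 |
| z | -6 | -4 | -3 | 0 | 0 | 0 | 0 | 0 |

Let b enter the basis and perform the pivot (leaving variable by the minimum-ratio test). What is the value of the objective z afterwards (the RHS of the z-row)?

Ratio test on column b — row 1: 5/2 = 5/2; row 2: 22/3 = 22/3; row 3: 15/3 = 5; row 4: 30/1 = 30. Minimum is 5/2 at row 1 (s_1 leaves); pivot element 2.
Pivot on row 1; the z-row RHS becomes 0 − (-4)·(5/2) = 10.

10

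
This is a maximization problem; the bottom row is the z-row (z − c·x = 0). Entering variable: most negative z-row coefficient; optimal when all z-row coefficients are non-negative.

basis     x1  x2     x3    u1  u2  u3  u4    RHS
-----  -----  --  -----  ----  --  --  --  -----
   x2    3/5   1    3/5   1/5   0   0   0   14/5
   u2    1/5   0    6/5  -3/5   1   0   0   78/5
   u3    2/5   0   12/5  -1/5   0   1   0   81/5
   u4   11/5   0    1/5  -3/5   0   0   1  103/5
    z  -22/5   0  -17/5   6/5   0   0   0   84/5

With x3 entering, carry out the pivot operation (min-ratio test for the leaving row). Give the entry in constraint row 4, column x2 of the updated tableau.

Ratio test on column x3 — row 1: (14/5)/(3/5) = 14/3; row 2: (78/5)/(6/5) = 13; row 3: (81/5)/(12/5) = 27/4; row 4: (103/5)/(1/5) = 103. Minimum is 14/3 at row 1 (x2 leaves); pivot element 3/5.
Divide row 1 by 3/5; eliminate column x3 from the other rows.
Row 4 update in column x2: 0 − (1/5)·(5/3) = -1/3.

-1/3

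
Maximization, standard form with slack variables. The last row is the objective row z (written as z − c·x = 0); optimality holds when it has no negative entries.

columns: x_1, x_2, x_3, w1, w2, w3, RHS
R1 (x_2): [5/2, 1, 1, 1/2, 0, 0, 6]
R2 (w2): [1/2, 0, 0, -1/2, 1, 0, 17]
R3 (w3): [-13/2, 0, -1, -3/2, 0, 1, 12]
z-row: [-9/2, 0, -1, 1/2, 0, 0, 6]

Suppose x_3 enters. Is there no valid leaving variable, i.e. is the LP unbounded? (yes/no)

no

Column x_3 has positive entries in row(s) 1, so the ratio test bounds it — not unbounded.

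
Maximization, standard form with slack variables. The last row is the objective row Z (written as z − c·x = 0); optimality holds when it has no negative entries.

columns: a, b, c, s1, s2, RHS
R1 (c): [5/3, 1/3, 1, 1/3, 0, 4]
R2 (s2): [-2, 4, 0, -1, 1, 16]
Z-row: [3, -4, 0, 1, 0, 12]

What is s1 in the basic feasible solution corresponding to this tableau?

s1 is not in the basis, so in the current basic feasible solution s1 = 0.

0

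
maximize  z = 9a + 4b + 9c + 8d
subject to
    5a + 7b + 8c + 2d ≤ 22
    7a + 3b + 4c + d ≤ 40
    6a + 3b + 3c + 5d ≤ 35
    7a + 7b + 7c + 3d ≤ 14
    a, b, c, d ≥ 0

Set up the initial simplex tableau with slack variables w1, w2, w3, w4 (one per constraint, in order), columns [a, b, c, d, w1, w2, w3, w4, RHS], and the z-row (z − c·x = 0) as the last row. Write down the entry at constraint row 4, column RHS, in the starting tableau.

14

The RHS of constraint 4 is b_4 = 14.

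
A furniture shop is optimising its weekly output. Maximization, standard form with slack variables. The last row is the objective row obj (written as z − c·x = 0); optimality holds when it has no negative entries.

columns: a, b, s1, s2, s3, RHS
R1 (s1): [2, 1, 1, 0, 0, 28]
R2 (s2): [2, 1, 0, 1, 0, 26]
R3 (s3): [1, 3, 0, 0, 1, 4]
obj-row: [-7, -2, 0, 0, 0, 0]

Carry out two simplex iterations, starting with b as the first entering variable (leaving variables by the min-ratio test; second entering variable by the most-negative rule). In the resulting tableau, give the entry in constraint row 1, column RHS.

Ratio test on column b — row 1: 28/1 = 28; row 2: 26/1 = 26; row 3: 4/3 = 4/3. Minimum is 4/3 at row 3 (s3 leaves); pivot element 3.
Divide row 3 by 3; eliminate column b from the other rows.
Second iteration: most negative obj-row entry is -19/3 in column a, so a enters.
Ratio test on column a — row 1: (80/3)/(5/3) = 16; row 2: (74/3)/(5/3) = 74/5; row 3: (4/3)/(1/3) = 4. Minimum is 4 at row 3 (b leaves); pivot element 1/3.
Divide row 3 by 1/3; eliminate column a from the other rows.
After both pivots, the entry at constraint row 1, column RHS is 20.

20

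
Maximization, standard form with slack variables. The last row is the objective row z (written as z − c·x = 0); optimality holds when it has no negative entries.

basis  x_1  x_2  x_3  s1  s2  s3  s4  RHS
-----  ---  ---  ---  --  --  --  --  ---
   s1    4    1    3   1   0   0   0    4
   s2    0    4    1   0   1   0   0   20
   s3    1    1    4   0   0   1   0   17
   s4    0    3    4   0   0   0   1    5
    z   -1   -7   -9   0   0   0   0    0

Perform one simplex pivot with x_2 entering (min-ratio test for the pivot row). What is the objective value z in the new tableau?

Ratio test on column x_2 — row 1: 4/1 = 4; row 2: 20/4 = 5; row 3: 17/1 = 17; row 4: 5/3 = 5/3. Minimum is 5/3 at row 4 (s4 leaves); pivot element 3.
Pivot on row 4; the z-row RHS becomes 0 − (-7)·(5/3) = 35/3.

35/3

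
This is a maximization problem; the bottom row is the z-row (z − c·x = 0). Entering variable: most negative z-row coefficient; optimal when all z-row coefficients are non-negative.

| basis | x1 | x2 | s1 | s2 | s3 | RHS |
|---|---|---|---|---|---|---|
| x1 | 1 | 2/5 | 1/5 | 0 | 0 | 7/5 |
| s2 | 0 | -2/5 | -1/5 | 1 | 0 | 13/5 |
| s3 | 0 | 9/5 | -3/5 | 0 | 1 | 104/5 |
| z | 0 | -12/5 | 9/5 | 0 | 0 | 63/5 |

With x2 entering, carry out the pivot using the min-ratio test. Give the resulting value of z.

21

Ratio test on column x2 — row 1: (7/5)/(2/5) = 7/2; row 2: entry -2/5 ≤ 0; row 3: (104/5)/(9/5) = 104/9. Minimum is 7/2 at row 1 (x1 leaves); pivot element 2/5.
Pivot on row 1; the z-row RHS becomes 63/5 − (-12/5)·(7/2) = 21.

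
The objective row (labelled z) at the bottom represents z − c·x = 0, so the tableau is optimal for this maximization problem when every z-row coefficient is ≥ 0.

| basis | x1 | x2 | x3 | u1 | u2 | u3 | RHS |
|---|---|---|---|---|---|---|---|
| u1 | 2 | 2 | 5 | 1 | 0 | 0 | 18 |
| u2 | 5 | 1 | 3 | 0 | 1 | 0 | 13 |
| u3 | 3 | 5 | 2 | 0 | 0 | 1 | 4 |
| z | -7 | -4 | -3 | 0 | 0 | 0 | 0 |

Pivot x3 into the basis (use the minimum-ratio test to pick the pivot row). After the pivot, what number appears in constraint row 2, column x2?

-13/2

Ratio test on column x3 — row 1: 18/5 = 18/5; row 2: 13/3 = 13/3; row 3: 4/2 = 2. Minimum is 2 at row 3 (u3 leaves); pivot element 2.
Divide row 3 by 2; eliminate column x3 from the other rows.
Row 2 update in column x2: 1 − 3·(5/2) = -13/2.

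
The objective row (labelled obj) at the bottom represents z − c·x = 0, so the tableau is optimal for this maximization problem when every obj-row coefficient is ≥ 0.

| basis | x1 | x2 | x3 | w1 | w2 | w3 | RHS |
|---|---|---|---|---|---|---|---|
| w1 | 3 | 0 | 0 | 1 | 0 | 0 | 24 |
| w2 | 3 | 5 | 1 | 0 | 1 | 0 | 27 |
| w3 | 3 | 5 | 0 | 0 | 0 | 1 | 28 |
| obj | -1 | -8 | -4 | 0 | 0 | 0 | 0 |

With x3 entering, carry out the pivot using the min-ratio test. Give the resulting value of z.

108

Ratio test on column x3 — row 1: entry 0 ≤ 0; row 2: 27/1 = 27; row 3: entry 0 ≤ 0. Minimum is 27 at row 2 (w2 leaves); pivot element 1.
Pivot on row 2; the obj-row RHS becomes 0 − (-4)·27 = 108.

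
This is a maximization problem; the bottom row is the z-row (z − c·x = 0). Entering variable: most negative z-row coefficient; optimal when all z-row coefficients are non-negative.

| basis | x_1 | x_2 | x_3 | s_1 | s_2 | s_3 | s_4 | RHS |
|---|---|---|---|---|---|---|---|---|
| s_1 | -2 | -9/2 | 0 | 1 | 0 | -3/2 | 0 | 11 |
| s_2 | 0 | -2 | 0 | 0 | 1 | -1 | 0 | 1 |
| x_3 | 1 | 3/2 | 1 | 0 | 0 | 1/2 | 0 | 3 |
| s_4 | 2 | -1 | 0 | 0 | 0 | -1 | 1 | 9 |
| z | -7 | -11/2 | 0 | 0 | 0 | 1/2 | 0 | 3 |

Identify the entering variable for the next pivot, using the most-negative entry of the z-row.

x_1

Negative z-row entries: x_1: -7, x_2: -11/2.
The most negative is -7 in column x_1, so x_1 enters.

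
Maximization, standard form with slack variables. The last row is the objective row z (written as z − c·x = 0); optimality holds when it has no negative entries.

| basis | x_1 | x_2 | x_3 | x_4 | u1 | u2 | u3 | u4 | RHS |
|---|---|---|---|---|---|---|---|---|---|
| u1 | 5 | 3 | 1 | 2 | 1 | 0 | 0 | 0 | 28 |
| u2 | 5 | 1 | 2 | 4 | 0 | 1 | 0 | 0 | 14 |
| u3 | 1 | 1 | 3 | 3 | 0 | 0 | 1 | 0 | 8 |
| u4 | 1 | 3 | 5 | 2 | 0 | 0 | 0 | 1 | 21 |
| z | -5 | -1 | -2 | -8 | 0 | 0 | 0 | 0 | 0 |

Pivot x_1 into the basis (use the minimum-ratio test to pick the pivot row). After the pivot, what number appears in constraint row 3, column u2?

-1/5

Ratio test on column x_1 — row 1: 28/5 = 28/5; row 2: 14/5 = 14/5; row 3: 8/1 = 8; row 4: 21/1 = 21. Minimum is 14/5 at row 2 (u2 leaves); pivot element 5.
Divide row 2 by 5; eliminate column x_1 from the other rows.
Row 3 update in column u2: 0 − 1·(1/5) = -1/5.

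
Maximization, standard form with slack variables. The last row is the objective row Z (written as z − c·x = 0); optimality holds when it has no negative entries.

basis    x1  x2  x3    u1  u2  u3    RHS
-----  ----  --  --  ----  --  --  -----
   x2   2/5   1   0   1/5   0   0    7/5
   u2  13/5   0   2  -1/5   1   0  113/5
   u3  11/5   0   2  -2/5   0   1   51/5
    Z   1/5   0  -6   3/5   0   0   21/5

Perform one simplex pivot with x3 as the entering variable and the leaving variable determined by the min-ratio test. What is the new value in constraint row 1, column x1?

2/5

Ratio test on column x3 — row 1: entry 0 ≤ 0; row 2: (113/5)/2 = 113/10; row 3: (51/5)/2 = 51/10. Minimum is 51/10 at row 3 (u3 leaves); pivot element 2.
Divide row 3 by 2; eliminate column x3 from the other rows.
Row 1 update in column x1: 2/5 − 0·(11/10) = 2/5.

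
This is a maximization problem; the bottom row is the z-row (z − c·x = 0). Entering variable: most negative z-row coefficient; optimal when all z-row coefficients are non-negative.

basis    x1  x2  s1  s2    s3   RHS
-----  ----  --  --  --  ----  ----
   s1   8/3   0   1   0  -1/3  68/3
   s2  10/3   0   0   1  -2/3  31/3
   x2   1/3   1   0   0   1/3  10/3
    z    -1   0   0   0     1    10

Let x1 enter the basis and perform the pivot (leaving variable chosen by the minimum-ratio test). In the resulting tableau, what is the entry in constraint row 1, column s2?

-4/5

Ratio test on column x1 — row 1: (68/3)/(8/3) = 17/2; row 2: (31/3)/(10/3) = 31/10; row 3: (10/3)/(1/3) = 10. Minimum is 31/10 at row 2 (s2 leaves); pivot element 10/3.
Divide row 2 by 10/3; eliminate column x1 from the other rows.
Row 1 update in column s2: 0 − (8/3)·(3/10) = -4/5.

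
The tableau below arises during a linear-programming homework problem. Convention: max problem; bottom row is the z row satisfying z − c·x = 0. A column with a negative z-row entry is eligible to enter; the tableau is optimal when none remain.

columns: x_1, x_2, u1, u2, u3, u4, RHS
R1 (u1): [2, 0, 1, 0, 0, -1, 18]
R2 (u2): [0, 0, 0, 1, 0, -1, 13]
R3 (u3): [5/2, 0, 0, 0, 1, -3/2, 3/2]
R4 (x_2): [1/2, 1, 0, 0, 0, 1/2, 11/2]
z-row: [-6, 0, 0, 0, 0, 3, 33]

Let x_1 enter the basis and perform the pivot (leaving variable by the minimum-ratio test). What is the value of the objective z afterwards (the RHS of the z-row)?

Ratio test on column x_1 — row 1: 18/2 = 9; row 2: entry 0 ≤ 0; row 3: (3/2)/(5/2) = 3/5; row 4: (11/2)/(1/2) = 11. Minimum is 3/5 at row 3 (u3 leaves); pivot element 5/2.
Pivot on row 3; the z-row RHS becomes 33 − (-6)·(3/5) = 183/5.

183/5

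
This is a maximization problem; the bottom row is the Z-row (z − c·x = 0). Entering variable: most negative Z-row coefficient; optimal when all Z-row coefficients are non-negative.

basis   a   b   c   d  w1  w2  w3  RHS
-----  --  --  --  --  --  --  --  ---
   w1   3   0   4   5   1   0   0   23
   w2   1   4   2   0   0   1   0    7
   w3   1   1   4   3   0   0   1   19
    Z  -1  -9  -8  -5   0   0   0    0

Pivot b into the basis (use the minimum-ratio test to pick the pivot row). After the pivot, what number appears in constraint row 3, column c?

Ratio test on column b — row 1: entry 0 ≤ 0; row 2: 7/4 = 7/4; row 3: 19/1 = 19. Minimum is 7/4 at row 2 (w2 leaves); pivot element 4.
Divide row 2 by 4; eliminate column b from the other rows.
Row 3 update in column c: 4 − 1·(1/2) = 7/2.

7/2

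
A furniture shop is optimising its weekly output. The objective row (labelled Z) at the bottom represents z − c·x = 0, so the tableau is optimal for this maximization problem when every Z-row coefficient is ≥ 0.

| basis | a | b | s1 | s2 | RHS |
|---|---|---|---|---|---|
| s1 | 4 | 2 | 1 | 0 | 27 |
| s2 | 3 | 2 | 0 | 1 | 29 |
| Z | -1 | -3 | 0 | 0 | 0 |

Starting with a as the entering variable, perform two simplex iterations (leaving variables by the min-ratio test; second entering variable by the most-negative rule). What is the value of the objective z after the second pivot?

Ratio test on column a — row 1: 27/4 = 27/4; row 2: 29/3 = 29/3. Minimum is 27/4 at row 1 (s1 leaves); pivot element 4.
Pivot on row 1; the Z-row RHS becomes 0 − (-1)·(27/4) = 27/4.
Next entering variable (most negative Z-row entry -5/2): b.
Ratio test on column b — row 1: (27/4)/(1/2) = 27/2; row 2: (35/4)/(1/2) = 35/2. Minimum is 27/2 at row 1 (a leaves); pivot element 1/2.
After the second pivot the Z-row RHS is 27/4 − (-5/2)·(27/2) = 81/2.

81/2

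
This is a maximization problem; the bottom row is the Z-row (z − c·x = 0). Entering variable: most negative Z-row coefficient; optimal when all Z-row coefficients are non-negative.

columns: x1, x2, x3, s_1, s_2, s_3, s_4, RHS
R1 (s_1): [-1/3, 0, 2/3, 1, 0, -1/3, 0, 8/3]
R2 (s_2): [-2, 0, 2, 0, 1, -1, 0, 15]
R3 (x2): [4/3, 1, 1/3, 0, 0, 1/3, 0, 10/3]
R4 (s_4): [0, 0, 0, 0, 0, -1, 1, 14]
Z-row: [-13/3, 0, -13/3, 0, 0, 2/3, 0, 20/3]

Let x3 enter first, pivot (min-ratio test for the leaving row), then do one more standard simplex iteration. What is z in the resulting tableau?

Ratio test on column x3 — row 1: (8/3)/(2/3) = 4; row 2: 15/2 = 15/2; row 3: (10/3)/(1/3) = 10; row 4: entry 0 ≤ 0. Minimum is 4 at row 1 (s_1 leaves); pivot element 2/3.
Pivot on row 1; the Z-row RHS becomes 20/3 − (-13/3)·4 = 24.
Next entering variable (most negative Z-row entry -13/2): x1.
Ratio test on column x1 — row 1: entry -1/2 ≤ 0; row 2: entry -1 ≤ 0; row 3: 2/(3/2) = 4/3; row 4: entry 0 ≤ 0. Minimum is 4/3 at row 3 (x2 leaves); pivot element 3/2.
After the second pivot the Z-row RHS is 24 − (-13/2)·(4/3) = 98/3.

98/3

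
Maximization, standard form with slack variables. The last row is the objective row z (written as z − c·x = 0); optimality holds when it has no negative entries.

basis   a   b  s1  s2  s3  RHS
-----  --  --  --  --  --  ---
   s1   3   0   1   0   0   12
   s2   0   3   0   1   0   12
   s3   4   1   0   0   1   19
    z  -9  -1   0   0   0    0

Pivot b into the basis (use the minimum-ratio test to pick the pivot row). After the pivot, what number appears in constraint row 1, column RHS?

12

Ratio test on column b — row 1: entry 0 ≤ 0; row 2: 12/3 = 4; row 3: 19/1 = 19. Minimum is 4 at row 2 (s2 leaves); pivot element 3.
Divide row 2 by 3; eliminate column b from the other rows.
Row 1 update in column RHS: 12 − 0·4 = 12.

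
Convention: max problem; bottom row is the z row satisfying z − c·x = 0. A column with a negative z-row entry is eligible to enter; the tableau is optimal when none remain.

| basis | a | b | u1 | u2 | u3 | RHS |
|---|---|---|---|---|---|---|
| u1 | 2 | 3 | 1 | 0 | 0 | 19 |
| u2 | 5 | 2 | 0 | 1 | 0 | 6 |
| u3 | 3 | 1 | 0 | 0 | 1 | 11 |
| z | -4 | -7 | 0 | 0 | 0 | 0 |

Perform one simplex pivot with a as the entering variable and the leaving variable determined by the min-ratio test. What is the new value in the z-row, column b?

-27/5

Ratio test on column a — row 1: 19/2 = 19/2; row 2: 6/5 = 6/5; row 3: 11/3 = 11/3. Minimum is 6/5 at row 2 (u2 leaves); pivot element 5.
Divide row 2 by 5; eliminate column a from the other rows.
z-row update in column b: -7 − (-4)·(2/5) = -27/5.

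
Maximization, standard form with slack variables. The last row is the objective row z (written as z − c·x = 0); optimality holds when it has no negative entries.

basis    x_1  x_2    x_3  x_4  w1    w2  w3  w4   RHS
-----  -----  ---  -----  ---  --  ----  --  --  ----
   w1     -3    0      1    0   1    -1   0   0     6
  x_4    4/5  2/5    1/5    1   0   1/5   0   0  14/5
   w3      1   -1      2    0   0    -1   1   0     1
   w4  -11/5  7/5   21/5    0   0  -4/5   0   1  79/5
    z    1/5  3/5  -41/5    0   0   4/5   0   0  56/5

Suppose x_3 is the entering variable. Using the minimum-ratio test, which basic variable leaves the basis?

w3

Column x_3 entries and ratios — w1: 6/1 = 6; x_4: (14/5)/(1/5) = 14; w3: 1/2 = 1/2; w4: (79/5)/(21/5) = 79/21.
Smallest ratio is 1/2 in the row of w3, so w3 leaves.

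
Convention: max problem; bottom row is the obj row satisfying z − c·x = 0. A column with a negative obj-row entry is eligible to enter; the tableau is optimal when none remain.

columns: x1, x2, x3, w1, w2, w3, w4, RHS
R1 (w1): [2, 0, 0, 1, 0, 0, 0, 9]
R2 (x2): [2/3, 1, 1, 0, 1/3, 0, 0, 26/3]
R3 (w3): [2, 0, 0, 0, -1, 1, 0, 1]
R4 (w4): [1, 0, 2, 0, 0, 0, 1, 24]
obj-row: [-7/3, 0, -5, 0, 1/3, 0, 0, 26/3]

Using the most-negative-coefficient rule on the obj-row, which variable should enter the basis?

x3

Negative obj-row entries: x1: -7/3, x3: -5.
The most negative is -5 in column x3, so x3 enters.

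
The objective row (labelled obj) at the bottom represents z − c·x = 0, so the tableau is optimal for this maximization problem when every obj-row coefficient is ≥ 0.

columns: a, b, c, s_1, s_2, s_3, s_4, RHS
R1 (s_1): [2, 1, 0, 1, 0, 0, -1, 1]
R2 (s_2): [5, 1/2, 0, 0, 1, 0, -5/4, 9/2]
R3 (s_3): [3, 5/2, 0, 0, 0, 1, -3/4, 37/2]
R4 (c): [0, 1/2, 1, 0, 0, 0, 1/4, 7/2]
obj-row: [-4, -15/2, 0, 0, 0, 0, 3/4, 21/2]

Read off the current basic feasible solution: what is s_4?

s_4 is not in the basis, so in the current basic feasible solution s_4 = 0.

0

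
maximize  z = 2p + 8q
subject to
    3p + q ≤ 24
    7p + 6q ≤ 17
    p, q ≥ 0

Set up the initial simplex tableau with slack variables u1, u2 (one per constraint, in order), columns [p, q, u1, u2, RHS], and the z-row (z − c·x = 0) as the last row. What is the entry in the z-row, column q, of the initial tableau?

The z-row carries the negated objective coefficients: the q entry is -8.

-8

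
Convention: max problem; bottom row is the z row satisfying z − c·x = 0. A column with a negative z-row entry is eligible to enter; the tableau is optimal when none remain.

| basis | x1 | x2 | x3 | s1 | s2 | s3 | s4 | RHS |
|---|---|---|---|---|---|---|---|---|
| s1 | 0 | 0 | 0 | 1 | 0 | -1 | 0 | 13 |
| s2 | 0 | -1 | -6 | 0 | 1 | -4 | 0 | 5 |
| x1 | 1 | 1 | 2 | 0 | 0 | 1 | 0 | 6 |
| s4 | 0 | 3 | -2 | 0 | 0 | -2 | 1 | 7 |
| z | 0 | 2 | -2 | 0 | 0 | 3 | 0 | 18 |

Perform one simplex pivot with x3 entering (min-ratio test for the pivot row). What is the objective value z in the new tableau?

Ratio test on column x3 — row 1: entry 0 ≤ 0; row 2: entry -6 ≤ 0; row 3: 6/2 = 3; row 4: entry -2 ≤ 0. Minimum is 3 at row 3 (x1 leaves); pivot element 2.
Pivot on row 3; the z-row RHS becomes 18 − (-2)·3 = 24.

24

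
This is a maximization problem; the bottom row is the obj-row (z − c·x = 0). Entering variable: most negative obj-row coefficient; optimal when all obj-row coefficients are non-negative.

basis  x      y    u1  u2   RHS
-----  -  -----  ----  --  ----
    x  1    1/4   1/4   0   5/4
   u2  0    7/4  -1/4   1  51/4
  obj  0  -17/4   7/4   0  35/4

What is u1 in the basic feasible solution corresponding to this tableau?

0

u1 is not in the basis, so in the current basic feasible solution u1 = 0.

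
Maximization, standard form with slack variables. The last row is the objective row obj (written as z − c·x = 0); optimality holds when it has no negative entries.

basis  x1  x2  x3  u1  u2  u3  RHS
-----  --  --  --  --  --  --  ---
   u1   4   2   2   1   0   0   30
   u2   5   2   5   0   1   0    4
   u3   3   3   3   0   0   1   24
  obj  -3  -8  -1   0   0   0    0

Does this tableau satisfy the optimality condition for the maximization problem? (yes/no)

no

The obj-row has a negative entry -8 in column x2, so it is not optimal.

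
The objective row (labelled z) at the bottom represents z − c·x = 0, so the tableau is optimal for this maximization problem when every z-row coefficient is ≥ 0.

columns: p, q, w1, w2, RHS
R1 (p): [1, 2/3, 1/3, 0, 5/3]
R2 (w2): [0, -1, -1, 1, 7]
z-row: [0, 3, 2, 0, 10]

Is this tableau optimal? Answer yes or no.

yes

Every z-row coefficient is ≥ 0, so the tableau is optimal.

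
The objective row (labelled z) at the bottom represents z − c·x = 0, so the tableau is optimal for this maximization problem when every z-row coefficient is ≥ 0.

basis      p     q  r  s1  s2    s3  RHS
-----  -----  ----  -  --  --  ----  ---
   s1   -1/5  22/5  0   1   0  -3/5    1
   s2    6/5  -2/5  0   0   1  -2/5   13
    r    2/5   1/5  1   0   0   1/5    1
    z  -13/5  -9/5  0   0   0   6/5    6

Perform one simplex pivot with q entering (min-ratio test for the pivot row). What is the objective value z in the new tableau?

Ratio test on column q — row 1: 1/(22/5) = 5/22; row 2: entry -2/5 ≤ 0; row 3: 1/(1/5) = 5. Minimum is 5/22 at row 1 (s1 leaves); pivot element 22/5.
Pivot on row 1; the z-row RHS becomes 6 − (-9/5)·(5/22) = 141/22.

141/22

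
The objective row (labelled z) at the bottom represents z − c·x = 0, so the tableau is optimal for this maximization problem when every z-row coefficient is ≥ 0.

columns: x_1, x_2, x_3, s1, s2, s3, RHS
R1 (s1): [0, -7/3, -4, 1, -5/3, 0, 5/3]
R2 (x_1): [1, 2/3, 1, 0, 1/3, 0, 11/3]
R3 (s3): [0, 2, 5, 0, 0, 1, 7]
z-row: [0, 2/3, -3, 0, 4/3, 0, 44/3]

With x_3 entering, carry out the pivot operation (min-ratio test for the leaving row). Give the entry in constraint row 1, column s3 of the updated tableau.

Ratio test on column x_3 — row 1: entry -4 ≤ 0; row 2: (11/3)/1 = 11/3; row 3: 7/5 = 7/5. Minimum is 7/5 at row 3 (s3 leaves); pivot element 5.
Divide row 3 by 5; eliminate column x_3 from the other rows.
Row 1 update in column s3: 0 − (-4)·(1/5) = 4/5.

4/5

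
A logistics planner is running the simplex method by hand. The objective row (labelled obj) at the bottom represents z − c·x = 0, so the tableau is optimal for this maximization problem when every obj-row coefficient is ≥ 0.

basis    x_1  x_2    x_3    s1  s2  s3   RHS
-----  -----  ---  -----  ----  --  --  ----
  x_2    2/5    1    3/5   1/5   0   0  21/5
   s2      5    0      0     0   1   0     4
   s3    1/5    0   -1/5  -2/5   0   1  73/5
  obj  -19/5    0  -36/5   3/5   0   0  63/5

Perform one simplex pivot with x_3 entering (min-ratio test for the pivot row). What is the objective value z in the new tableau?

63

Ratio test on column x_3 — row 1: (21/5)/(3/5) = 7; row 2: entry 0 ≤ 0; row 3: entry -1/5 ≤ 0. Minimum is 7 at row 1 (x_2 leaves); pivot element 3/5.
Pivot on row 1; the obj-row RHS becomes 63/5 − (-36/5)·7 = 63.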